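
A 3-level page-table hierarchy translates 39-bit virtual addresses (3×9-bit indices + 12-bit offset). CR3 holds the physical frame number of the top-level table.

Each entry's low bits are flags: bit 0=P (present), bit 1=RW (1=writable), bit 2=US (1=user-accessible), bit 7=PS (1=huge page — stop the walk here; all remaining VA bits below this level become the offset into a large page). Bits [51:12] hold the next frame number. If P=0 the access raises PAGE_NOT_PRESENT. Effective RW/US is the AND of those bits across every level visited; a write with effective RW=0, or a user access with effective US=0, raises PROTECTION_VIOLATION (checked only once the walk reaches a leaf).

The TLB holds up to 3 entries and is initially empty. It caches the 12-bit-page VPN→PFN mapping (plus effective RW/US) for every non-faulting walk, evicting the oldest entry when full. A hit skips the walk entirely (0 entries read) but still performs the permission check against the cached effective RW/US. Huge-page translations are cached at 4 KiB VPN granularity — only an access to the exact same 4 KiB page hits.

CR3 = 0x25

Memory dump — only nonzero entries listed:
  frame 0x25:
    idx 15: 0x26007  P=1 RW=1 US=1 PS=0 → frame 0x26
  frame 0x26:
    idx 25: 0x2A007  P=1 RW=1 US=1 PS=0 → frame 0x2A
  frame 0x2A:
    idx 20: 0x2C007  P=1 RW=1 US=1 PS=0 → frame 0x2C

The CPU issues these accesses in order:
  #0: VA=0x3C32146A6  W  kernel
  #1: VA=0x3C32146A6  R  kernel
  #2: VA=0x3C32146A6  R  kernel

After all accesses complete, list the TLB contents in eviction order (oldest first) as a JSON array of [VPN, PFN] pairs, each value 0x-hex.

Per-access translation:
#0 VA=0x3C32146A6 (w,kernel):
  [0] read 0x25 idx=15: raw=0x26007 flags P=1 W=1 U=1 S=0
  [1] read 0x26 idx=25: raw=0x2A007 flags P=1 W=1 U=1 S=0
  [2] read 0x2A idx=20: raw=0x2C007 flags P=1 W=1 U=1 S=0
  → PA=0x2C6A6  (3 entries read)
#1 VA=0x3C32146A6 (r,kernel):
  TLB hit vpn=0x3C3214 → PA=0x2C6A6
#2 VA=0x3C32146A6 (r,kernel):
  TLB hit vpn=0x3C3214 → PA=0x2C6A6

TLB: [["0x3C3214", "0x2C"]]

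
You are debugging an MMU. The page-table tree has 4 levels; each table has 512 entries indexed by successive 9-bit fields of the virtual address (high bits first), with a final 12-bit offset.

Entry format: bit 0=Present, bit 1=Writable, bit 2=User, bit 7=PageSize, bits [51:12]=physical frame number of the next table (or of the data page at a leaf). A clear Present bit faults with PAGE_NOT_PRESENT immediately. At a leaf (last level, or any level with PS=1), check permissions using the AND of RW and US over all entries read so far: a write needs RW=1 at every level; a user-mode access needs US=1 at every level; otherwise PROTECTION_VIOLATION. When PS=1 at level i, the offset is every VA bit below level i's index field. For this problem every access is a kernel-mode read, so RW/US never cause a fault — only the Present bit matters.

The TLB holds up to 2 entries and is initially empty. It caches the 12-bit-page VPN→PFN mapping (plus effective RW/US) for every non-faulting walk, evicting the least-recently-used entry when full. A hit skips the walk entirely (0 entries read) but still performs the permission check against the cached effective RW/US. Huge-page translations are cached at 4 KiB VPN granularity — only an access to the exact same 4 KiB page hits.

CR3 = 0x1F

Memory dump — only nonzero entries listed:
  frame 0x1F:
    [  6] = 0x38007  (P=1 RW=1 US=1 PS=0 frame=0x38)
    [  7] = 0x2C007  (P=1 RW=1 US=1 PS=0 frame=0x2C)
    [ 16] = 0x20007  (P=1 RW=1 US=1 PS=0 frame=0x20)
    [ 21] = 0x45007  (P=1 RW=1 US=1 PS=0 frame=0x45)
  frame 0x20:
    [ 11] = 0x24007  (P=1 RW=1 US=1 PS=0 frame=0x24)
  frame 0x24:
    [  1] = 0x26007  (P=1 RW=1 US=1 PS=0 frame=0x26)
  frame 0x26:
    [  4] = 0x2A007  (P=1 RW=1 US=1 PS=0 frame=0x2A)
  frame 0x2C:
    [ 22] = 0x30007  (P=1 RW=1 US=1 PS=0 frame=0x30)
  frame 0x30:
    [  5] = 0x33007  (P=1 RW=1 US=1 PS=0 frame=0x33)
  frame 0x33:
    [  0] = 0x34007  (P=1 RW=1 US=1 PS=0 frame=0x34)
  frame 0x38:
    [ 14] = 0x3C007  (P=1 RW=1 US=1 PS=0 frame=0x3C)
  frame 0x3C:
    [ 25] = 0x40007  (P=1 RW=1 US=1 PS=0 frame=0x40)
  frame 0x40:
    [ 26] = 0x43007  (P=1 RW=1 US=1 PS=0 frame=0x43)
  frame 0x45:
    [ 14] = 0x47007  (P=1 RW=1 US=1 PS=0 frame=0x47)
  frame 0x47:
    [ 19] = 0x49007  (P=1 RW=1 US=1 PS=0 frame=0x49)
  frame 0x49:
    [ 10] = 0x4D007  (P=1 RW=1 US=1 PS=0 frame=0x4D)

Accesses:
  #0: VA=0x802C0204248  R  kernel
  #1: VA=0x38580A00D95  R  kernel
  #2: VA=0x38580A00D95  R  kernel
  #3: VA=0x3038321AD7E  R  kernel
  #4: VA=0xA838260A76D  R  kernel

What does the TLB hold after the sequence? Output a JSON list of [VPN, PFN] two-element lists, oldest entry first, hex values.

Per-access translation:
#0 VA=0x802C0204248 (r,kernel):
  L0: frame=0x1F idx=16 entry=0x20007 [P=1 RW=1 US=1 PS=0]
  L1: frame=0x20 idx=11 entry=0x24007 [P=1 RW=1 US=1 PS=0]
  L2: frame=0x24 idx=1 entry=0x26007 [P=1 RW=1 US=1 PS=0]
  L3: frame=0x26 idx=4 entry=0x2A007 [P=1 RW=1 US=1 PS=0]
  ⇒ phys 0x2A248  [4 reads]
#1 VA=0x38580A00D95 (r,kernel):
  L0: frame=0x1F idx=7 entry=0x2C007 [P=1 RW=1 US=1 PS=0]
  L1: frame=0x2C idx=22 entry=0x30007 [P=1 RW=1 US=1 PS=0]
  L2: frame=0x30 idx=5 entry=0x33007 [P=1 RW=1 US=1 PS=0]
  L3: frame=0x33 idx=0 entry=0x34007 [P=1 RW=1 US=1 PS=0]
  ⇒ phys 0x34D95  [4 reads]
#2 VA=0x38580A00D95 (r,kernel):
  TLB hit vpn=0x38580A00 → PA=0x34D95
#3 VA=0x3038321AD7E (r,kernel):
  L0: frame=0x1F idx=6 entry=0x38007 [P=1 RW=1 US=1 PS=0]
  L1: frame=0x38 idx=14 entry=0x3C007 [P=1 RW=1 US=1 PS=0]
  L2: frame=0x3C idx=25 entry=0x40007 [P=1 RW=1 US=1 PS=0]
  L3: frame=0x40 idx=26 entry=0x43007 [P=1 RW=1 US=1 PS=0]
  ⇒ phys 0x43D7E  [4 reads]
#4 VA=0xA838260A76D (r,kernel):
  L0: frame=0x1F idx=21 entry=0x45007 [P=1 RW=1 US=1 PS=0]
  L1: frame=0x45 idx=14 entry=0x47007 [P=1 RW=1 US=1 PS=0]
  L2: frame=0x47 idx=19 entry=0x49007 [P=1 RW=1 US=1 PS=0]
  L3: frame=0x49 idx=10 entry=0x4D007 [P=1 RW=1 US=1 PS=0]
  ⇒ phys 0x4D76D  [4 reads]

TLB: [["0x3038321A", "0x43"], ["0xA838260A", "0x4D"]]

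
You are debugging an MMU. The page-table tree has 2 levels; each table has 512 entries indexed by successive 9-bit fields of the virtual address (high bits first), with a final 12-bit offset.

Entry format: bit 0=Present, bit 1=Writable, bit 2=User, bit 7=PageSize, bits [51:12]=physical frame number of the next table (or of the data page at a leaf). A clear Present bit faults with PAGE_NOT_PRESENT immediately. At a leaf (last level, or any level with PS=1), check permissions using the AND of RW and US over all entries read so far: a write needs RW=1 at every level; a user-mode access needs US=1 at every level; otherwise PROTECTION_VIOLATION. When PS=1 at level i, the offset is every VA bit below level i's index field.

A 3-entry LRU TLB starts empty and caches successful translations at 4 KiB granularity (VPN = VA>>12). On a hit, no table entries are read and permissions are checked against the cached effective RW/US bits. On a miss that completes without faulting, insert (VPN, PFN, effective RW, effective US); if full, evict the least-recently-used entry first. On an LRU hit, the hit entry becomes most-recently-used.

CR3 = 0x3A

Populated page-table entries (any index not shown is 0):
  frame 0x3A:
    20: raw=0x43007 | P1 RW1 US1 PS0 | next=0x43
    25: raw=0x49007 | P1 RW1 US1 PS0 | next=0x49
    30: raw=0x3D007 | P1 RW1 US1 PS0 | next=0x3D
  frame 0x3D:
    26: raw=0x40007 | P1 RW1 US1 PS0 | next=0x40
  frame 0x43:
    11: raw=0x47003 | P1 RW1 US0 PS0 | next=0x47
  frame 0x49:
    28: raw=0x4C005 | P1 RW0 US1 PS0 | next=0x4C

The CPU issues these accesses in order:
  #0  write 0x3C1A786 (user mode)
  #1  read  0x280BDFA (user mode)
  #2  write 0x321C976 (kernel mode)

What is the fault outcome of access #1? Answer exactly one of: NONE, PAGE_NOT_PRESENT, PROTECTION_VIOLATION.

Walk each access:
#0 VA=0x3C1A786 (w,user):
  L0: frame=0x3A idx=30 entry=0x3D007 [P=1 RW=1 US=1 PS=0]
  L1: frame=0x3D idx=26 entry=0x40007 [P=1 RW=1 US=1 PS=0]
  ⇒ phys 0x40786  [2 reads]
#1 VA=0x280BDFA (r,user):
  L0: frame=0x3A idx=20 entry=0x43007 [P=1 RW=1 US=1 PS=0]
  L1: frame=0x43 idx=11 entry=0x47003 [P=1 RW=1 US=0 PS=0]
  ✗ PROTECTION_VIOLATION  [2 reads]
#2 VA=0x321C976 (w,kernel):
  L0: frame=0x3A idx=25 entry=0x49007 [P=1 RW=1 US=1 PS=0]
  L1: frame=0x49 idx=28 entry=0x4C005 [P=1 RW=0 US=1 PS=0]
  ✗ PROTECTION_VIOLATION  [2 reads]

Access #1 fault: PROTECTION_VIOLATION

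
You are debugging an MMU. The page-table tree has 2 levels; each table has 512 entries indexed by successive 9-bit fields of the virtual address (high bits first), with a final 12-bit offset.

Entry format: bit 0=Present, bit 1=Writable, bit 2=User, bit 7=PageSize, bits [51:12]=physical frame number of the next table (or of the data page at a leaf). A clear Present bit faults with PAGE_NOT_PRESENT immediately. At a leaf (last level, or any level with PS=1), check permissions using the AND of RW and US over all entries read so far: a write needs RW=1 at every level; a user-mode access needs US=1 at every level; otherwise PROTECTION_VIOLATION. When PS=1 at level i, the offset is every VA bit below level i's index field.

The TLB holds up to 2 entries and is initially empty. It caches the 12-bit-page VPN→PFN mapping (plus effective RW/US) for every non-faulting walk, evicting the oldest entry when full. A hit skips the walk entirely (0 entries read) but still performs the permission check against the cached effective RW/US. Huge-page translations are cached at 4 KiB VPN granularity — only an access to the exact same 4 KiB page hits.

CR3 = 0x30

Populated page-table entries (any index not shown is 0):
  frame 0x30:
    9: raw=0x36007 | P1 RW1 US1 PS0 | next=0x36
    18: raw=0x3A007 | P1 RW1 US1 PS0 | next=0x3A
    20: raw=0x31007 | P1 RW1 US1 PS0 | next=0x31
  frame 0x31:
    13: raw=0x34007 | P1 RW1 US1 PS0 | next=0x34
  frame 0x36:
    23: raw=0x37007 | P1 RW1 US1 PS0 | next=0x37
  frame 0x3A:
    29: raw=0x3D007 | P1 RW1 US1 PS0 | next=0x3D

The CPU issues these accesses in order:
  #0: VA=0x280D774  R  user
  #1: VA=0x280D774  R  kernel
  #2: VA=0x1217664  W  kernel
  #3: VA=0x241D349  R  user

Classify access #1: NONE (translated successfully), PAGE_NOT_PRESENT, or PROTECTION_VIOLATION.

Per-access translation:
#0 VA=0x280D774 (r,user):
  L0 @0x30[20] → 0x31007  P=1,RW=1,US=1,PS=0
  L1 @0x31[13] → 0x34007  P=1,RW=1,US=1,PS=0
  → PA=0x34774  (2 entries read)
#1 VA=0x280D774 (r,kernel):
  TLB hit vpn=0x280D → PA=0x34774
#2 VA=0x1217664 (w,kernel):
  L0 @0x30[9] → 0x36007  P=1,RW=1,US=1,PS=0
  L1 @0x36[23] → 0x37007  P=1,RW=1,US=1,PS=0
  → PA=0x37664  (2 entries read)
#3 VA=0x241D349 (r,user):
  L0 @0x30[18] → 0x3A007  P=1,RW=1,US=1,PS=0
  L1 @0x3A[29] → 0x3D007  P=1,RW=1,US=1,PS=0
  → PA=0x3D349  (2 entries read)

Access #1 fault: NONE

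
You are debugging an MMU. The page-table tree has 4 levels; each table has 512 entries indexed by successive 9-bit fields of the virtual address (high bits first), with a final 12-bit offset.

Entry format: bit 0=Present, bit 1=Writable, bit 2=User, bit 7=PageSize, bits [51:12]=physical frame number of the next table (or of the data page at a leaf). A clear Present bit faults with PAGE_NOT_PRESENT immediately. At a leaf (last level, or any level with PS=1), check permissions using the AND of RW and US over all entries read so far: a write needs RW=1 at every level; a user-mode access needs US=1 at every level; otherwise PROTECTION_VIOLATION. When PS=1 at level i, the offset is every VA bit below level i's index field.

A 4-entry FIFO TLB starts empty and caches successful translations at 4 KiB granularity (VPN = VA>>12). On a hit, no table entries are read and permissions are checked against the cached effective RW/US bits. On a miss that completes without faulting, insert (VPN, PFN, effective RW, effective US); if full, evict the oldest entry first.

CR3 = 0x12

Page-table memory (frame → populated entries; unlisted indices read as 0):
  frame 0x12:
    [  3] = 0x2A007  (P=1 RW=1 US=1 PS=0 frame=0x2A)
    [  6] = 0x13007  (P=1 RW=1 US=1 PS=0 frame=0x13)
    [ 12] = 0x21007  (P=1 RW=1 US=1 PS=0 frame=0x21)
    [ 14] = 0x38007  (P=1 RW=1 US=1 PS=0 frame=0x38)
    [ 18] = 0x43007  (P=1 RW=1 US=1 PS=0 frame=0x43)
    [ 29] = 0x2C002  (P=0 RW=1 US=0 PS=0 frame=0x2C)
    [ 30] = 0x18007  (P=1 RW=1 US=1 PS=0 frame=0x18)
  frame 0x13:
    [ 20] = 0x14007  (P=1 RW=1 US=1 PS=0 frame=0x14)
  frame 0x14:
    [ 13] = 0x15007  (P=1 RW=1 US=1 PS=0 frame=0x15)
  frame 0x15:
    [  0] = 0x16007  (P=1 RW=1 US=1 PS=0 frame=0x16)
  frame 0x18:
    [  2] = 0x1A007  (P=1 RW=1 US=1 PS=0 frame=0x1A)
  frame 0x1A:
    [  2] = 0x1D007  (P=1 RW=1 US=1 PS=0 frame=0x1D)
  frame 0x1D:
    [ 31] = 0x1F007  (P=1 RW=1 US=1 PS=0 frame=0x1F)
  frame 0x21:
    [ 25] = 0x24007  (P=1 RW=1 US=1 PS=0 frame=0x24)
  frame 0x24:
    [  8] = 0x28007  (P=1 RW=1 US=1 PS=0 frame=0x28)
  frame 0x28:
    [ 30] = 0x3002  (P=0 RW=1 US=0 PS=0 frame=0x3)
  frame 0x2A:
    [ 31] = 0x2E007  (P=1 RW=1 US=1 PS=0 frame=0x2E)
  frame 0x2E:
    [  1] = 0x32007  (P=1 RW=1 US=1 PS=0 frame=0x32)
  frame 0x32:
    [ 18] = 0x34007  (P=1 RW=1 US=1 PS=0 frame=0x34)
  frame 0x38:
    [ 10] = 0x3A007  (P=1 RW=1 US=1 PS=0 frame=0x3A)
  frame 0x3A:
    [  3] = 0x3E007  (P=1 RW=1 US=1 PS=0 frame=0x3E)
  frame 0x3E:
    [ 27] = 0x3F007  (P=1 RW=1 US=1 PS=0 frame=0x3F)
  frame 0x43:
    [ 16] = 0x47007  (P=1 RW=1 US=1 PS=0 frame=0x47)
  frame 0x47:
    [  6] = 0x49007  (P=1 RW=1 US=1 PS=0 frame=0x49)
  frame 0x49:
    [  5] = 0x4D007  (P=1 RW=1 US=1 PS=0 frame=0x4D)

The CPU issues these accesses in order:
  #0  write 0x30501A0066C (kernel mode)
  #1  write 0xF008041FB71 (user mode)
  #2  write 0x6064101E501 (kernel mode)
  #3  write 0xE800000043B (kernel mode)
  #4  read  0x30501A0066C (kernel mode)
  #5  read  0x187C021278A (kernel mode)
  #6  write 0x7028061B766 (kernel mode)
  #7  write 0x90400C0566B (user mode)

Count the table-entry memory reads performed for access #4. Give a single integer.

Per-access translation:
#0 VA=0x30501A0066C (w,kernel):
  L0 @0x12[6] → 0x13007  P=1,RW=1,US=1,PS=0
  L1 @0x13[20] → 0x14007  P=1,RW=1,US=1,PS=0
  L2 @0x14[13] → 0x15007  P=1,RW=1,US=1,PS=0
  L3 @0x15[0] → 0x16007  P=1,RW=1,US=1,PS=0
  ✓ 0x1666C  — 4 lookups
#1 VA=0xF008041FB71 (w,user):
  L0 @0x12[30] → 0x18007  P=1,RW=1,US=1,PS=0
  L1 @0x18[2] → 0x1A007  P=1,RW=1,US=1,PS=0
  L2 @0x1A[2] → 0x1D007  P=1,RW=1,US=1,PS=0
  L3 @0x1D[31] → 0x1F007  P=1,RW=1,US=1,PS=0
  ✓ 0x1FB71  — 4 lookups
#2 VA=0x6064101E501 (w,kernel):
  L0 @0x12[12] → 0x21007  P=1,RW=1,US=1,PS=0
  L1 @0x21[25] → 0x24007  P=1,RW=1,US=1,PS=0
  L2 @0x24[8] → 0x28007  P=1,RW=1,US=1,PS=0
  L3 @0x28[30] → 0x3002  P=0,RW=1,US=0,PS=0
  ✗ PAGE_NOT_PRESENT  [4 reads]
#3 VA=0xE800000043B (w,kernel):
  L0 @0x12[29] → 0x2C002  P=0,RW=1,US=0,PS=0
  ✗ PAGE_NOT_PRESENT  [1 reads]
#4 VA=0x30501A0066C (r,kernel):
  TLB hit vpn=0x30501A00 → PA=0x1666C
#5 VA=0x187C021278A (r,kernel):
  L0 @0x12[3] → 0x2A007  P=1,RW=1,US=1,PS=0
  L1 @0x2A[31] → 0x2E007  P=1,RW=1,US=1,PS=0
  L2 @0x2E[1] → 0x32007  P=1,RW=1,US=1,PS=0
  L3 @0x32[18] → 0x34007  P=1,RW=1,US=1,PS=0
  ✓ 0x3478A  — 4 lookups
#6 VA=0x7028061B766 (w,kernel):
  L0 @0x12[14] → 0x38007  P=1,RW=1,US=1,PS=0
  L1 @0x38[10] → 0x3A007  P=1,RW=1,US=1,PS=0
  L2 @0x3A[3] → 0x3E007  P=1,RW=1,US=1,PS=0
  L3 @0x3E[27] → 0x3F007  P=1,RW=1,US=1,PS=0
  ✓ 0x3F766  — 4 lookups
#7 VA=0x90400C0566B (w,user):
  L0 @0x12[18] → 0x43007  P=1,RW=1,US=1,PS=0
  L1 @0x43[16] → 0x47007  P=1,RW=1,US=1,PS=0
  L2 @0x47[6] → 0x49007  P=1,RW=1,US=1,PS=0
  L3 @0x49[5] → 0x4D007  P=1,RW=1,US=1,PS=0
  ✓ 0x4D66B  — 4 lookups

Entries read for #4: 0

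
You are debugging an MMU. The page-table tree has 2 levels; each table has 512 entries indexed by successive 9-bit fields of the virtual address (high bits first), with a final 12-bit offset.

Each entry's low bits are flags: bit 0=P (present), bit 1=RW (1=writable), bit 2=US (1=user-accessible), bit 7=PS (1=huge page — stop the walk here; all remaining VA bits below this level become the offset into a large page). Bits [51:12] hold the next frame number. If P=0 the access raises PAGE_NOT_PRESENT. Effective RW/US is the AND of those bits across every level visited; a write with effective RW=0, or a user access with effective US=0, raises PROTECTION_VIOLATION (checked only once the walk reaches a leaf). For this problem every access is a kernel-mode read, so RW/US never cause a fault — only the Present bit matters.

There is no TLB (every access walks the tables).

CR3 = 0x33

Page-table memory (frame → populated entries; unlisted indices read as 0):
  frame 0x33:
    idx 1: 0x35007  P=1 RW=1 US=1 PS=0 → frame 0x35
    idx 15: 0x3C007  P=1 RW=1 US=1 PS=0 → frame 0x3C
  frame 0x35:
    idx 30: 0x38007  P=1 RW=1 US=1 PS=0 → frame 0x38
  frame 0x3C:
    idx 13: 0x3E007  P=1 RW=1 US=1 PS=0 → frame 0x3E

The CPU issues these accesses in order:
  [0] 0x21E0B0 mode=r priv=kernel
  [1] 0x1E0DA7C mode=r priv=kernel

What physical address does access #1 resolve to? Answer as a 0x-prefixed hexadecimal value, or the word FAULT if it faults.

Walk each access:
#0 VA=0x21E0B0 (r,kernel):
  [0] read 0x33 idx=1: raw=0x35007 flags P=1 W=1 U=1 S=0
  [1] read 0x35 idx=30: raw=0x38007 flags P=1 W=1 U=1 S=0
  ✓ 0x380B0  — 2 lookups
#1 VA=0x1E0DA7C (r,kernel):
  [0] read 0x33 idx=15: raw=0x3C007 flags P=1 W=1 U=1 S=0
  [1] read 0x3C idx=13: raw=0x3E007 flags P=1 W=1 U=1 S=0
  ✓ 0x3EA7C  — 2 lookups

Access #1 PA: 0x3EA7C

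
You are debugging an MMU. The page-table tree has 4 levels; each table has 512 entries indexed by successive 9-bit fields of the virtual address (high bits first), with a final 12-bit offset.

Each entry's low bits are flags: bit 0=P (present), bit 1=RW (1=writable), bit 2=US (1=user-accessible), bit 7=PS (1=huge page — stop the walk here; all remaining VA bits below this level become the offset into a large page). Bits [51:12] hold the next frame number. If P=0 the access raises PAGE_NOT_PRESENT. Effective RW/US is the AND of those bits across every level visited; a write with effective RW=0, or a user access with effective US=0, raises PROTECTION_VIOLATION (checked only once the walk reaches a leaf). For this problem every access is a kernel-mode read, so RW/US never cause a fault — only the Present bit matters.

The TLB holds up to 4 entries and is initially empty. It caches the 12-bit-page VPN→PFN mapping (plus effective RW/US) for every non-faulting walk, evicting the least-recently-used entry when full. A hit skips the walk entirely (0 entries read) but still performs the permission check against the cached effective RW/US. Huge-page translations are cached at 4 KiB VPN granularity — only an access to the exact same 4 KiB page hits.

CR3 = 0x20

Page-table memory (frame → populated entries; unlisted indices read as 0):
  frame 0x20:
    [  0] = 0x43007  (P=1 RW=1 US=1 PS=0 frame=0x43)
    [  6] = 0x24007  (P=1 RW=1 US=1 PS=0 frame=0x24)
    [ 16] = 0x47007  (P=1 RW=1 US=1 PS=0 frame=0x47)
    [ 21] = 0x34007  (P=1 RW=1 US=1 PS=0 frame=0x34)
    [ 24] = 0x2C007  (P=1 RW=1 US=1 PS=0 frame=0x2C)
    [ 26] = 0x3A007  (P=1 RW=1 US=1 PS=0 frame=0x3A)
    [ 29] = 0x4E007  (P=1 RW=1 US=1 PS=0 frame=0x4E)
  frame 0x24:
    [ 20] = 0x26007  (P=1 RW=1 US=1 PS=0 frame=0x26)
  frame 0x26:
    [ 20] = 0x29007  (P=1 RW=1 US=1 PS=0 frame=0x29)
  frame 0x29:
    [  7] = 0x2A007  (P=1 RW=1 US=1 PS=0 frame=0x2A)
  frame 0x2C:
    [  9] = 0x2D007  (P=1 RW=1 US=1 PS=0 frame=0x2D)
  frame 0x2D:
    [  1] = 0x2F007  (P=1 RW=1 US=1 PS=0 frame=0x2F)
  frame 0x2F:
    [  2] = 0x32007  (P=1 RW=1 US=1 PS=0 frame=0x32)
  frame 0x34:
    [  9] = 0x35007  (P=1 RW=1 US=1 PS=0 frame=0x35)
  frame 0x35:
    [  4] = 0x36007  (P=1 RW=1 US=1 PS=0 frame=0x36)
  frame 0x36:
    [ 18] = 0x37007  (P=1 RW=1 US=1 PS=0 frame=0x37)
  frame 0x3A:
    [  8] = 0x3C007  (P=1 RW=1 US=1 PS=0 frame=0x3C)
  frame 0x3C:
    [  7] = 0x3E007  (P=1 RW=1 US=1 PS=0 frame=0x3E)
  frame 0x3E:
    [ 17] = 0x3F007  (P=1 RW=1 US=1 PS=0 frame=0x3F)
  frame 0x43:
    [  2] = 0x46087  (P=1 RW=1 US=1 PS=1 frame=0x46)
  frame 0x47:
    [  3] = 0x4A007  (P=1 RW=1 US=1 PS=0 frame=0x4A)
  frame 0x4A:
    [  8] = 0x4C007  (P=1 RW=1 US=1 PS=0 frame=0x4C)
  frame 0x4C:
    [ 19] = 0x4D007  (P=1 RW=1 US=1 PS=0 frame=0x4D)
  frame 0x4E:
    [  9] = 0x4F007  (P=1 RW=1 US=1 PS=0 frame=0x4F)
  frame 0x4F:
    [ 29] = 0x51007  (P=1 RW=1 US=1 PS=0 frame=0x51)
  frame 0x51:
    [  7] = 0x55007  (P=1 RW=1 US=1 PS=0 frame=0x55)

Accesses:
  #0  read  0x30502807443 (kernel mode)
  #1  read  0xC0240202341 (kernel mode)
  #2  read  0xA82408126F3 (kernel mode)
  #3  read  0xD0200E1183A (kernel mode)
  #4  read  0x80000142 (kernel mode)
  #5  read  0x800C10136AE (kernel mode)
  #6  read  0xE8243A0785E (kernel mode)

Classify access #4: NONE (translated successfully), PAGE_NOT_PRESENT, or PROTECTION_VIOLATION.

Trace:
#0 VA=0x30502807443 (r,kernel):
  L0: frame=0x20 idx=6 entry=0x24007 [P=1 RW=1 US=1 PS=0]
  L1: frame=0x24 idx=20 entry=0x26007 [P=1 RW=1 US=1 PS=0]
  L2: frame=0x26 idx=20 entry=0x29007 [P=1 RW=1 US=1 PS=0]
  L3: frame=0x29 idx=7 entry=0x2A007 [P=1 RW=1 US=1 PS=0]
  ✓ 0x2A443  — 4 lookups
#1 VA=0xC0240202341 (r,kernel):
  L0: frame=0x20 idx=24 entry=0x2C007 [P=1 RW=1 US=1 PS=0]
  L1: frame=0x2C idx=9 entry=0x2D007 [P=1 RW=1 US=1 PS=0]
  L2: frame=0x2D idx=1 entry=0x2F007 [P=1 RW=1 US=1 PS=0]
  L3: frame=0x2F idx=2 entry=0x32007 [P=1 RW=1 US=1 PS=0]
  ✓ 0x32341  — 4 lookups
#2 VA=0xA82408126F3 (r,kernel):
  L0: frame=0x20 idx=21 entry=0x34007 [P=1 RW=1 US=1 PS=0]
  L1: frame=0x34 idx=9 entry=0x35007 [P=1 RW=1 US=1 PS=0]
  L2: frame=0x35 idx=4 entry=0x36007 [P=1 RW=1 US=1 PS=0]
  L3: frame=0x36 idx=18 entry=0x37007 [P=1 RW=1 US=1 PS=0]
  ✓ 0x376F3  — 4 lookups
#3 VA=0xD0200E1183A (r,kernel):
  L0: frame=0x20 idx=26 entry=0x3A007 [P=1 RW=1 US=1 PS=0]
  L1: frame=0x3A idx=8 entry=0x3C007 [P=1 RW=1 US=1 PS=0]
  L2: frame=0x3C idx=7 entry=0x3E007 [P=1 RW=1 US=1 PS=0]
  L3: frame=0x3E idx=17 entry=0x3F007 [P=1 RW=1 US=1 PS=0]
  ✓ 0x3F83A  — 4 lookups
#4 VA=0x80000142 (r,kernel):
  L0: frame=0x20 idx=0 entry=0x43007 [P=1 RW=1 US=1 PS=0]
  L1: frame=0x43 idx=2 entry=0x46087 [P=1 RW=1 US=1 PS=1]
  ✓ 0x46142 (huge @L1)  — 2 lookups
#5 VA=0x800C10136AE (r,kernel):
  L0: frame=0x20 idx=16 entry=0x47007 [P=1 RW=1 US=1 PS=0]
  L1: frame=0x47 idx=3 entry=0x4A007 [P=1 RW=1 US=1 PS=0]
  L2: frame=0x4A idx=8 entry=0x4C007 [P=1 RW=1 US=1 PS=0]
  L3: frame=0x4C idx=19 entry=0x4D007 [P=1 RW=1 US=1 PS=0]
  ✓ 0x4D6AE  — 4 lookups
#6 VA=0xE8243A0785E (r,kernel):
  L0: frame=0x20 idx=29 entry=0x4E007 [P=1 RW=1 US=1 PS=0]
  L1: frame=0x4E idx=9 entry=0x4F007 [P=1 RW=1 US=1 PS=0]
  L2: frame=0x4F idx=29 entry=0x51007 [P=1 RW=1 US=1 PS=0]
  L3: frame=0x51 idx=7 entry=0x55007 [P=1 RW=1 US=1 PS=0]
  ✓ 0x5585E  — 4 lookups

Access #4 fault: NONE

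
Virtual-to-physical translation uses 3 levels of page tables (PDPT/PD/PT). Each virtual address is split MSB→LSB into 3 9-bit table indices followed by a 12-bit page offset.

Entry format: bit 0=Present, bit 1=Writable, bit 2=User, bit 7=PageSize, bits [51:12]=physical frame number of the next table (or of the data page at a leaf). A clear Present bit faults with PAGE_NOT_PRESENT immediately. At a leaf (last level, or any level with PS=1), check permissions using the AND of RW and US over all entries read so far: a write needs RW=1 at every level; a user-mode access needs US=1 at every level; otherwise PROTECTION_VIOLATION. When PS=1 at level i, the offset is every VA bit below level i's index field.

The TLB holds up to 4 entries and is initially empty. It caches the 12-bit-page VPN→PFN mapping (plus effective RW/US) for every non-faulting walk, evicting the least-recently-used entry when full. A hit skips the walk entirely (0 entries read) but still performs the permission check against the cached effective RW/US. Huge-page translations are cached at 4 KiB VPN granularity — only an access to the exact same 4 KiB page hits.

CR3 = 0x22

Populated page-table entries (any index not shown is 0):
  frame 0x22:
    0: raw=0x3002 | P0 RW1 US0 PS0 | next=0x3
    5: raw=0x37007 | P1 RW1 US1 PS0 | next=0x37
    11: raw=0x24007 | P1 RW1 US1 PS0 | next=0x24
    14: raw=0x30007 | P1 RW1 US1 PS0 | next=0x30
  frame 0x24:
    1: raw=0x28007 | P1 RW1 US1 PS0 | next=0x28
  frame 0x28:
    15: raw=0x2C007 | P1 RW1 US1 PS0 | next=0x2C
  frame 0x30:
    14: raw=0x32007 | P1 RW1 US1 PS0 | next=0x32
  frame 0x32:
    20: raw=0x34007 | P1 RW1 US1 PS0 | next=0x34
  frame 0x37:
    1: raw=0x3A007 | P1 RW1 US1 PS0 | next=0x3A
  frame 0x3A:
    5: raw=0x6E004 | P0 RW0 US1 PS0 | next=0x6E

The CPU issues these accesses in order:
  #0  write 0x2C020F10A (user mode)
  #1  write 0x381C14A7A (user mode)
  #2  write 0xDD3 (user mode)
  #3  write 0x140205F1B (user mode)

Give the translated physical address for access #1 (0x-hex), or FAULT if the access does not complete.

Trace:
#0 VA=0x2C020F10A (w,user):
  L0: frame=0x22 idx=11 entry=0x24007 [P=1 RW=1 US=1 PS=0]
  L1: frame=0x24 idx=1 entry=0x28007 [P=1 RW=1 US=1 PS=0]
  L2: frame=0x28 idx=15 entry=0x2C007 [P=1 RW=1 US=1 PS=0]
  ⇒ phys 0x2C10A  [3 reads]
#1 VA=0x381C14A7A (w,user):
  L0: frame=0x22 idx=14 entry=0x30007 [P=1 RW=1 US=1 PS=0]
  L1: frame=0x30 idx=14 entry=0x32007 [P=1 RW=1 US=1 PS=0]
  L2: frame=0x32 idx=20 entry=0x34007 [P=1 RW=1 US=1 PS=0]
  ⇒ phys 0x34A7A  [3 reads]
#2 VA=0xDD3 (w,user):
  L0: frame=0x22 idx=0 entry=0x3002 [P=0 RW=1 US=0 PS=0]
  ✗ PAGE_NOT_PRESENT  [1 reads]
#3 VA=0x140205F1B (w,user):
  L0: frame=0x22 idx=5 entry=0x37007 [P=1 RW=1 US=1 PS=0]
  L1: frame=0x37 idx=1 entry=0x3A007 [P=1 RW=1 US=1 PS=0]
  L2: frame=0x3A idx=5 entry=0x6E004 [P=0 RW=0 US=1 PS=0]
  ✗ PAGE_NOT_PRESENT  [3 reads]

Access #1 PA: 0x34A7A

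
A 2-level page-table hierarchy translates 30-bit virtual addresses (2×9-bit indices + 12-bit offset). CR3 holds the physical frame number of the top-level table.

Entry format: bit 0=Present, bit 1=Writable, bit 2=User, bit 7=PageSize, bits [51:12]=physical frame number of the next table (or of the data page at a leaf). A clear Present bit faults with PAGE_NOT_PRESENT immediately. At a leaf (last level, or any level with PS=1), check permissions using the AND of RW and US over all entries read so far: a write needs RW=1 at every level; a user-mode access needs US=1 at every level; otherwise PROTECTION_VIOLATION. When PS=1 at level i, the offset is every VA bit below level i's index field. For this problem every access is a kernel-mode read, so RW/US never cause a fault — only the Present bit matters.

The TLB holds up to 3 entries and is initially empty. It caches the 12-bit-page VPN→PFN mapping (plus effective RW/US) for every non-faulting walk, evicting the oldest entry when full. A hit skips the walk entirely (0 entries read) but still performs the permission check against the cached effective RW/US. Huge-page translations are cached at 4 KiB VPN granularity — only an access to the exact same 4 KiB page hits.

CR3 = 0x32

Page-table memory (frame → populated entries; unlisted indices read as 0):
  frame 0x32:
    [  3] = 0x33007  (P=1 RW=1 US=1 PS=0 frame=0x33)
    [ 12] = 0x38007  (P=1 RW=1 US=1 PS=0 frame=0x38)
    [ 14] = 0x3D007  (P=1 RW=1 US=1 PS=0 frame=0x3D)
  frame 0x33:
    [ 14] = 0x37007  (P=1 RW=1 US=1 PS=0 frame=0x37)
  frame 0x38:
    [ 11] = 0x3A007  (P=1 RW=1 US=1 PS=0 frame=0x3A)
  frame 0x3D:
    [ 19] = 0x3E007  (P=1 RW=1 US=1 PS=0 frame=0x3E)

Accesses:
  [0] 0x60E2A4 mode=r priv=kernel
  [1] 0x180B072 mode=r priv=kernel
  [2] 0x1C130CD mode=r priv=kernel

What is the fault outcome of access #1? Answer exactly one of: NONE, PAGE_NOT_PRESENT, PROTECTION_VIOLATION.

Per-access translation:
#0 VA=0x60E2A4 (r,kernel):
  [0] read 0x32 idx=3: raw=0x33007 flags P=1 W=1 U=1 S=0
  [1] read 0x33 idx=14: raw=0x37007 flags P=1 W=1 U=1 S=0
  ⇒ phys 0x372A4  [2 reads]
#1 VA=0x180B072 (r,kernel):
  [0] read 0x32 idx=12: raw=0x38007 flags P=1 W=1 U=1 S=0
  [1] read 0x38 idx=11: raw=0x3A007 flags P=1 W=1 U=1 S=0
  ⇒ phys 0x3A072  [2 reads]
#2 VA=0x1C130CD (r,kernel):
  [0] read 0x32 idx=14: raw=0x3D007 flags P=1 W=1 U=1 S=0
  [1] read 0x3D idx=19: raw=0x3E007 flags P=1 W=1 U=1 S=0
  ⇒ phys 0x3E0CD  [2 reads]

Access #1 fault: NONE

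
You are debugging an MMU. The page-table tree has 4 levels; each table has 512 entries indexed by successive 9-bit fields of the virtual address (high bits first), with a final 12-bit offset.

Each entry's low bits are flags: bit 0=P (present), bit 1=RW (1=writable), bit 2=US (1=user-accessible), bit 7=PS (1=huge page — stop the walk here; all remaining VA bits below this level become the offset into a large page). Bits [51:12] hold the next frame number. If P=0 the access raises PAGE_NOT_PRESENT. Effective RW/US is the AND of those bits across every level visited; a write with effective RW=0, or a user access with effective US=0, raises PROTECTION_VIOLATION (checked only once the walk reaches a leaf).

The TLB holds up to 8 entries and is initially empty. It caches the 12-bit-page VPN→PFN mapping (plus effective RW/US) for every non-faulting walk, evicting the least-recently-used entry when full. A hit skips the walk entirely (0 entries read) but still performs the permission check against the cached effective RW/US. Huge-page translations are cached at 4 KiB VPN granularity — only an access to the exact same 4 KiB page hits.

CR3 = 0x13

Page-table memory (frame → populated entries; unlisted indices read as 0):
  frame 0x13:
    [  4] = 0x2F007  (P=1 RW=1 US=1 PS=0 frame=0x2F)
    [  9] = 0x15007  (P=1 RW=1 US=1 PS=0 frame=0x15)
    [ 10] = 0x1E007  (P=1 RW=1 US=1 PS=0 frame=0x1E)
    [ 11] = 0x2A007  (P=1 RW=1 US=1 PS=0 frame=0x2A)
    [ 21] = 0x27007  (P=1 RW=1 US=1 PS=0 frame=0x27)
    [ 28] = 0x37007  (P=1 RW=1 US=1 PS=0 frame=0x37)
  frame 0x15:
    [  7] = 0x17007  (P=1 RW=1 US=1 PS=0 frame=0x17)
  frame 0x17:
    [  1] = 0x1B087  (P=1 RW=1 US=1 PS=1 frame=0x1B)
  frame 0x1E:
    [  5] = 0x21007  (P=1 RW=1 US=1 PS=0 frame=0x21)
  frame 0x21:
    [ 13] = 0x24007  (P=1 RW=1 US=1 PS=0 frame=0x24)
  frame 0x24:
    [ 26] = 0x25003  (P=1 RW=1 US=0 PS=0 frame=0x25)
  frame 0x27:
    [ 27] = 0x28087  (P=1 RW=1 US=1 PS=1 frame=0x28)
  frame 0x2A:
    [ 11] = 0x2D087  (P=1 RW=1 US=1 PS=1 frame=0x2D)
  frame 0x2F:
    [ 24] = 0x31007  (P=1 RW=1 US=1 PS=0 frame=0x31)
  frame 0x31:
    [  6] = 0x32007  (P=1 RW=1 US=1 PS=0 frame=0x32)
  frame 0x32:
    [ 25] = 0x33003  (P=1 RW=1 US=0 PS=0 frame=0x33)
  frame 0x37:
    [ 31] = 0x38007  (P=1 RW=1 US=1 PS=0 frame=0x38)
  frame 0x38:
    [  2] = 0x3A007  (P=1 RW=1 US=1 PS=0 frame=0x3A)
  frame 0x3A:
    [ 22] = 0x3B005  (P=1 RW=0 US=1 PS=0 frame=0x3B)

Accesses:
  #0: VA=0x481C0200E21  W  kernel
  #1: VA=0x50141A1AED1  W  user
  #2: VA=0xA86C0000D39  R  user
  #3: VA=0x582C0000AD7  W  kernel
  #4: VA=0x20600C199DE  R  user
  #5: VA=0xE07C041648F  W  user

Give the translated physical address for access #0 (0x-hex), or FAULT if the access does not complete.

Trace:
#0 VA=0x481C0200E21 (w,kernel):
  [0] read 0x13 idx=9: raw=0x15007 flags P=1 W=1 U=1 S=0
  [1] read 0x15 idx=7: raw=0x17007 flags P=1 W=1 U=1 S=0
  [2] read 0x17 idx=1: raw=0x1B087 flags P=1 W=1 U=1 S=1
  → PA=0x1BE21 (huge @L2)  (3 entries read)
#1 VA=0x50141A1AED1 (w,user):
  [0] read 0x13 idx=10: raw=0x1E007 flags P=1 W=1 U=1 S=0
  [1] read 0x1E idx=5: raw=0x21007 flags P=1 W=1 U=1 S=0
  [2] read 0x21 idx=13: raw=0x24007 flags P=1 W=1 U=1 S=0
  [3] read 0x24 idx=26: raw=0x25003 flags P=1 W=1 U=0 S=0
  → PROTECTION_VIOLATION  (4 entries read)
#2 VA=0xA86C0000D39 (r,user):
  [0] read 0x13 idx=21: raw=0x27007 flags P=1 W=1 U=1 S=0
  [1] read 0x27 idx=27: raw=0x28087 flags P=1 W=1 U=1 S=1
  → PA=0x28D39 (huge @L1)  (2 entries read)
#3 VA=0x582C0000AD7 (w,kernel):
  [0] read 0x13 idx=11: raw=0x2A007 flags P=1 W=1 U=1 S=0
  [1] read 0x2A idx=11: raw=0x2D087 flags P=1 W=1 U=1 S=1
  → PA=0x2DAD7 (huge @L1)  (2 entries read)
#4 VA=0x20600C199DE (r,user):
  [0] read 0x13 idx=4: raw=0x2F007 flags P=1 W=1 U=1 S=0
  [1] read 0x2F idx=24: raw=0x31007 flags P=1 W=1 U=1 S=0
  [2] read 0x31 idx=6: raw=0x32007 flags P=1 W=1 U=1 S=0
  [3] read 0x32 idx=25: raw=0x33003 flags P=1 W=1 U=0 S=0
  → PROTECTION_VIOLATION  (4 entries read)
#5 VA=0xE07C041648F (w,user):
  [0] read 0x13 idx=28: raw=0x37007 flags P=1 W=1 U=1 S=0
  [1] read 0x37 idx=31: raw=0x38007 flags P=1 W=1 U=1 S=0
  [2] read 0x38 idx=2: raw=0x3A007 flags P=1 W=1 U=1 S=0
  [3] read 0x3A idx=22: raw=0x3B005 flags P=1 W=0 U=1 S=0
  → PROTECTION_VIOLATION  (4 entries read)

Access #0 PA: 0x1BE21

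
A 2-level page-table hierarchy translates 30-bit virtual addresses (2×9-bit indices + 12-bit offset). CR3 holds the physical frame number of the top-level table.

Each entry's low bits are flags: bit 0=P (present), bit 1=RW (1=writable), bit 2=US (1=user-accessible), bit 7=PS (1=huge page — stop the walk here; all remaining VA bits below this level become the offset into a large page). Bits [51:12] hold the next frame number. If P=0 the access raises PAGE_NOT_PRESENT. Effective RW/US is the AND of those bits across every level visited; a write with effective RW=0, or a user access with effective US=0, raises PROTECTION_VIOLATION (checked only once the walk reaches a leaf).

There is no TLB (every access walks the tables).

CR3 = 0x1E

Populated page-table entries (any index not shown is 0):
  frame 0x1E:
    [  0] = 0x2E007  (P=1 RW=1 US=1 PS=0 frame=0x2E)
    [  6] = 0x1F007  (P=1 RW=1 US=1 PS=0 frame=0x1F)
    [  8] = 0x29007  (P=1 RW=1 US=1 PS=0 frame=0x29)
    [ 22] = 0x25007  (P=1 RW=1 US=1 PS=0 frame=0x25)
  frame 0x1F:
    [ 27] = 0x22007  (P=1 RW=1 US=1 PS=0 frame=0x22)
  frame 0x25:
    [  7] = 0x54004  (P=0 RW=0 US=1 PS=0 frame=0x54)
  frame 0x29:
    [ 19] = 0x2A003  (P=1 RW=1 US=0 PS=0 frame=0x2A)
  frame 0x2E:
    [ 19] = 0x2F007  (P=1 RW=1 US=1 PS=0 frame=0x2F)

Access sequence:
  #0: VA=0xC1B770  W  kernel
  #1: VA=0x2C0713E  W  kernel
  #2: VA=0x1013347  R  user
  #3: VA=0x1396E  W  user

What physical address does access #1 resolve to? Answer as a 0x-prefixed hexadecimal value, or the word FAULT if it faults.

Walk each access:
#0 VA=0xC1B770 (w,kernel):
  [0] read 0x1E idx=6: raw=0x1F007 flags P=1 W=1 U=1 S=0
  [1] read 0x1F idx=27: raw=0x22007 flags P=1 W=1 U=1 S=0
  ⇒ phys 0x22770  [2 reads]
#1 VA=0x2C0713E (w,kernel):
  [0] read 0x1E idx=22: raw=0x25007 flags P=1 W=1 U=1 S=0
  [1] read 0x25 idx=7: raw=0x54004 flags P=0 W=0 U=1 S=0
  ✗ PAGE_NOT_PRESENT  [2 reads]
#2 VA=0x1013347 (r,user):
  [0] read 0x1E idx=8: raw=0x29007 flags P=1 W=1 U=1 S=0
  [1] read 0x29 idx=19: raw=0x2A003 flags P=1 W=1 U=0 S=0
  ✗ PROTECTION_VIOLATION  [2 reads]
#3 VA=0x1396E (w,user):
  [0] read 0x1E idx=0: raw=0x2E007 flags P=1 W=1 U=1 S=0
  [1] read 0x2E idx=19: raw=0x2F007 flags P=1 W=1 U=1 S=0
  ⇒ phys 0x2F96E  [2 reads]

Access #1 PA: FAULT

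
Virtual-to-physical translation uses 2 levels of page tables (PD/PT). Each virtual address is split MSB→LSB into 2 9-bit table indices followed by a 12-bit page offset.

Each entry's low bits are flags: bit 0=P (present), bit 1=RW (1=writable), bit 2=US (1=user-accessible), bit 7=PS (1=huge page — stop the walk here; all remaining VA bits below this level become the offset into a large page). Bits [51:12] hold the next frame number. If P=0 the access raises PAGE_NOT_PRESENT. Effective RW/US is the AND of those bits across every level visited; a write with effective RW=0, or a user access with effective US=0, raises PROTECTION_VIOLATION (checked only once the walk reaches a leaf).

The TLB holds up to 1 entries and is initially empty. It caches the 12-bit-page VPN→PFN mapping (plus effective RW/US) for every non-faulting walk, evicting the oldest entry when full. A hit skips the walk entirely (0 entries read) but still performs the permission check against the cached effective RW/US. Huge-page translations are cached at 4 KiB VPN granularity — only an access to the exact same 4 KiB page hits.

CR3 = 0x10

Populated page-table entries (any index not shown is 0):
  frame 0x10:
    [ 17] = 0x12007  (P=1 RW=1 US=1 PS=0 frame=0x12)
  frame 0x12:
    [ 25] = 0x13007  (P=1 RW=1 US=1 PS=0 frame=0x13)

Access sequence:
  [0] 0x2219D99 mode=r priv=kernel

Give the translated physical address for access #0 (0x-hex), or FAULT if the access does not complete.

Walk each access:
#0 VA=0x2219D99 (r,kernel):
  L0: frame=0x10 idx=17 entry=0x12007 [P=1 RW=1 US=1 PS=0]
  L1: frame=0x12 idx=25 entry=0x13007 [P=1 RW=1 US=1 PS=0]
  ✓ 0x13D99  — 2 lookups

Access #0 PA: 0x13D99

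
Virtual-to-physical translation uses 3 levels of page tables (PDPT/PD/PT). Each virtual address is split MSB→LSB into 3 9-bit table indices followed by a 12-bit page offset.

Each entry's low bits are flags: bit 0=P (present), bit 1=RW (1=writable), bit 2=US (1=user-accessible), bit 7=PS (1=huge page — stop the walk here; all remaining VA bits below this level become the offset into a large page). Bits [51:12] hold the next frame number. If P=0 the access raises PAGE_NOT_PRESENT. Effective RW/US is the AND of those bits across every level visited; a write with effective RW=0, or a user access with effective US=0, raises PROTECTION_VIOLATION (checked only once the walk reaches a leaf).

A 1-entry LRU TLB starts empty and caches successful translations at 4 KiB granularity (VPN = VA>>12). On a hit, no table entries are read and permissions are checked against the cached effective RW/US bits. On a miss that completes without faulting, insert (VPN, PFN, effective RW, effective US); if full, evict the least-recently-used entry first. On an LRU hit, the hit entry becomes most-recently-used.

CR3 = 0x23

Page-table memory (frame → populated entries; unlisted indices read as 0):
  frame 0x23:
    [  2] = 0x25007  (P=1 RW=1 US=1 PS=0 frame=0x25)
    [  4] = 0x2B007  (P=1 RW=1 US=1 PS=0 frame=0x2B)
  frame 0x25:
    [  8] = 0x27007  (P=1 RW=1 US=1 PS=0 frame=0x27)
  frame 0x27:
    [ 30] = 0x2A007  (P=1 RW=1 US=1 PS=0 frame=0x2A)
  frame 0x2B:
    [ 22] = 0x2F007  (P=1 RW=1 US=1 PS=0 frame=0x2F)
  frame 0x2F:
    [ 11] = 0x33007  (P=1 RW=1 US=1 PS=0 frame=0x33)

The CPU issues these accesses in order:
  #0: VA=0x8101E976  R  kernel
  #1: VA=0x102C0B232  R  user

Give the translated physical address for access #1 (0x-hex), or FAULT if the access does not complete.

Trace:
#0 VA=0x8101E976 (r,kernel):
  [0] read 0x23 idx=2: raw=0x25007 flags P=1 W=1 U=1 S=0
  [1] read 0x25 idx=8: raw=0x27007 flags P=1 W=1 U=1 S=0
  [2] read 0x27 idx=30: raw=0x2A007 flags P=1 W=1 U=1 S=0
  ✓ 0x2A976  — 3 lookups
#1 VA=0x102C0B232 (r,user):
  [0] read 0x23 idx=4: raw=0x2B007 flags P=1 W=1 U=1 S=0
  [1] read 0x2B idx=22: raw=0x2F007 flags P=1 W=1 U=1 S=0
  [2] read 0x2F idx=11: raw=0x33007 flags P=1 W=1 U=1 S=0
  ✓ 0x33232  — 3 lookups

Access #1 PA: 0x33232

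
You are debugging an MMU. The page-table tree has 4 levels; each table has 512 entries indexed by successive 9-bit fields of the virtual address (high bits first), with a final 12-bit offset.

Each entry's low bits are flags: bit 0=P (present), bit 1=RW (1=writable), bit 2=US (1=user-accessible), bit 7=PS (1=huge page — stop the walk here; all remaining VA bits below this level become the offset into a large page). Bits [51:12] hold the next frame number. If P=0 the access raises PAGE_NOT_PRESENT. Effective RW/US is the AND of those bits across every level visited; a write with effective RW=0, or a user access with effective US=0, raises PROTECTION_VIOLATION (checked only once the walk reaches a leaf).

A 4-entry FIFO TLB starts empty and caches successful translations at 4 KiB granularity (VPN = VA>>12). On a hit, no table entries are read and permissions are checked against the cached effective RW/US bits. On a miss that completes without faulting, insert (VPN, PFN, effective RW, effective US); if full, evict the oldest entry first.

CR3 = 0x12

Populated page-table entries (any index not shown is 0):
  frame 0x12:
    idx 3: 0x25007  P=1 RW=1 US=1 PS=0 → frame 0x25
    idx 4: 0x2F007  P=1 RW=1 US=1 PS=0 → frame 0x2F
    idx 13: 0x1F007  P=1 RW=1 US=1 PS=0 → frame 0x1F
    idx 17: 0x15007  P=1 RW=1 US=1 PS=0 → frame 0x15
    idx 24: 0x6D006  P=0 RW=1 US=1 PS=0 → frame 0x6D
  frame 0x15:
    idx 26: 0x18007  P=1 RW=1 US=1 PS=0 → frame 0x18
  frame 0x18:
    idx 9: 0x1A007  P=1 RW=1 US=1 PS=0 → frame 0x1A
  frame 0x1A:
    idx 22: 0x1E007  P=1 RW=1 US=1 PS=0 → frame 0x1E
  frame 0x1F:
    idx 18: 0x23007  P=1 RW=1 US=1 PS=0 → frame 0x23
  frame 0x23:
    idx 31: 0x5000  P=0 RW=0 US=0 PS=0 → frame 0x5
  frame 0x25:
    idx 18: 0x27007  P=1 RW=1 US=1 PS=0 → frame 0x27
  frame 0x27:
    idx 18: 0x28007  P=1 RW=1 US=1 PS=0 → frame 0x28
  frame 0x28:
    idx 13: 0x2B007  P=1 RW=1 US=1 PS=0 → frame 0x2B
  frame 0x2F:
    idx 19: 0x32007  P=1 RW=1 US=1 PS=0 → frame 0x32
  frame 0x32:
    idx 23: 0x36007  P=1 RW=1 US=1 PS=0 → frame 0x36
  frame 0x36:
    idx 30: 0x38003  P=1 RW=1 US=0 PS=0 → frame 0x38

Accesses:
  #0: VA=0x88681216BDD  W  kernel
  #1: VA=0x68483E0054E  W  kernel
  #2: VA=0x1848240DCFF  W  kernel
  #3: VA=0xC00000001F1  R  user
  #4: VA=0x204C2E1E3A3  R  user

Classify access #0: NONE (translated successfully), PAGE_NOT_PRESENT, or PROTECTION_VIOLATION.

Walk each access:
#0 VA=0x88681216BDD (w,kernel):
  L0: frame=0x12 idx=17 entry=0x15007 [P=1 RW=1 US=1 PS=0]
  L1: frame=0x15 idx=26 entry=0x18007 [P=1 RW=1 US=1 PS=0]
  L2: frame=0x18 idx=9 entry=0x1A007 [P=1 RW=1 US=1 PS=0]
  L3: frame=0x1A idx=22 entry=0x1E007 [P=1 RW=1 US=1 PS=0]
  ⇒ phys 0x1EBDD  [4 reads]
#1 VA=0x68483E0054E (w,kernel):
  L0: frame=0x12 idx=13 entry=0x1F007 [P=1 RW=1 US=1 PS=0]
  L1: frame=0x1F idx=18 entry=0x23007 [P=1 RW=1 US=1 PS=0]
  L2: frame=0x23 idx=31 entry=0x5000 [P=0 RW=0 US=0 PS=0]
  ✗ PAGE_NOT_PRESENT  [3 reads]
#2 VA=0x1848240DCFF (w,kernel):
  L0: frame=0x12 idx=3 entry=0x25007 [P=1 RW=1 US=1 PS=0]
  L1: frame=0x25 idx=18 entry=0x27007 [P=1 RW=1 US=1 PS=0]
  L2: frame=0x27 idx=18 entry=0x28007 [P=1 RW=1 US=1 PS=0]
  L3: frame=0x28 idx=13 entry=0x2B007 [P=1 RW=1 US=1 PS=0]
  ⇒ phys 0x2BCFF  [4 reads]
#3 VA=0xC00000001F1 (r,user):
  L0: frame=0x12 idx=24 entry=0x6D006 [P=0 RW=1 US=1 PS=0]
  ✗ PAGE_NOT_PRESENT  [1 reads]
#4 VA=0x204C2E1E3A3 (r,user):
  L0: frame=0x12 idx=4 entry=0x2F007 [P=1 RW=1 US=1 PS=0]
  L1: frame=0x2F idx=19 entry=0x32007 [P=1 RW=1 US=1 PS=0]
  L2: frame=0x32 idx=23 entry=0x36007 [P=1 RW=1 US=1 PS=0]
  L3: frame=0x36 idx=30 entry=0x38003 [P=1 RW=1 US=0 PS=0]
  ✗ PROTECTION_VIOLATION  [4 reads]

Access #0 fault: NONE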